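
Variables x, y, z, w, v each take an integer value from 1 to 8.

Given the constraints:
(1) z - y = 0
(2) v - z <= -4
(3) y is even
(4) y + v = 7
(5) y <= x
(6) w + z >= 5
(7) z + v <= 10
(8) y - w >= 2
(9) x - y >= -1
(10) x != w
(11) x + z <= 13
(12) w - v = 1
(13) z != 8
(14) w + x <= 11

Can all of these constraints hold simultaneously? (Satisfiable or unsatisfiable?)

Satisfiable

Try x = 6, y = 6, z = 6, w = 2, v = 1.
Check constraint 1: z - y = 0; constraint 2: v - z = -5. The remaining constraints are straightforward to verify.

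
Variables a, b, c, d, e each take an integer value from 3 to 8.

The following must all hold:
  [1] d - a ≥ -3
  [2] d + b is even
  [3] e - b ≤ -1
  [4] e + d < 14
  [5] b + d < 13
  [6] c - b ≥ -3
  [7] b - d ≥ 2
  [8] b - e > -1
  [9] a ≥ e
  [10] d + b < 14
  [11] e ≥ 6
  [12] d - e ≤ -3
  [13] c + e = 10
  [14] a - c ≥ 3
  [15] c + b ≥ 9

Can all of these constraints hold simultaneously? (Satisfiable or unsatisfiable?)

Unsatisfiable

Constraints 1, 3, 6, 12, and 14 give c − b ≥ -3, b − e ≥ 1, e − d ≥ 3, d − a ≥ -3, a − c ≥ 3.
Adding all 5 inequalities: the left sides telescope to 0, and the right sides sum to (-3) + 1 + 3 + (-3) + 3 = 1. So 0 ≥ 1, which is false.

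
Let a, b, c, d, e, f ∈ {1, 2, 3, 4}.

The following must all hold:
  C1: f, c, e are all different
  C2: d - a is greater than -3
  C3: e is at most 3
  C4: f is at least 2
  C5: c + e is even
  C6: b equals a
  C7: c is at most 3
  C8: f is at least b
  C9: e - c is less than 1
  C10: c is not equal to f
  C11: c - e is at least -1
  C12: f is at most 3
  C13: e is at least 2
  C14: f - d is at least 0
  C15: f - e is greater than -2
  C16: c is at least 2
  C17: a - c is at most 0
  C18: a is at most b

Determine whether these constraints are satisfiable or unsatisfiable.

Constraints 3, 4, 7, 12, 13, and 16 confine each of f, c, e to the 2 values {2, 3}.
Constraint 1 requires all 3 of them to be distinct, but only 2 values are available — impossible by the pigeonhole principle.

Unsatisfiable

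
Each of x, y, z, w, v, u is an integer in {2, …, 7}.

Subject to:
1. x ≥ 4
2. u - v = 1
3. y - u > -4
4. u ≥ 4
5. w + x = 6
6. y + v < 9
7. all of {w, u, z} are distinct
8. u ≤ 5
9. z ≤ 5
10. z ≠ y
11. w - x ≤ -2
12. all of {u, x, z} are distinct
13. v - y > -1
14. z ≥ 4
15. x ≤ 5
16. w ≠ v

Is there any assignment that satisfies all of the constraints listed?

Unsatisfiable

Constraints 1, 4, 8, 9, 14, and 15 confine each of u, x, z to the 2 values {4, 5}.
Constraint 12 requires all 3 of them to be distinct, but only 2 values are available — impossible by the pigeonhole principle.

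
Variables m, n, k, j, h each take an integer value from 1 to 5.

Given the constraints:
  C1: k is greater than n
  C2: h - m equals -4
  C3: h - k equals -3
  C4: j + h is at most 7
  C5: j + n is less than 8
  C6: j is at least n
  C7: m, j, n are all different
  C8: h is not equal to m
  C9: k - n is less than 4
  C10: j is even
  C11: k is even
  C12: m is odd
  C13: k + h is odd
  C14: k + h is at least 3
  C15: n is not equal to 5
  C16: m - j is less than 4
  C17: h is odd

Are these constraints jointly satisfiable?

One satisfying assignment is m = 5, n = 1, k = 4, j = 4, h = 1.
For the less obvious constraints — constraint 2: h - m = -4; constraint 3: h - k = -3 — and the others hold by inspection.

Satisfiable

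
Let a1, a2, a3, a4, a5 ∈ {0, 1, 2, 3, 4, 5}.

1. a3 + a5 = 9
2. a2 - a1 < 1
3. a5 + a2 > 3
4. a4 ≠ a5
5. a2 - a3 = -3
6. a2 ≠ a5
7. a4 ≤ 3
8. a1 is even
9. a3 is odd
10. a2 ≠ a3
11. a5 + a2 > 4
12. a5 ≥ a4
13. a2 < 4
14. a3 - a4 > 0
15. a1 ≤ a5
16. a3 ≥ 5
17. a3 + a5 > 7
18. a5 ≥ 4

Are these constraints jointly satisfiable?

Setting (a1, a2, a3, a4, a5) = (4, 2, 5, 3, 4) satisfies everything: constraint 1: a3 + a5 = 9; constraint 2: a2 - a1 = -2, and the others follow.

Satisfiable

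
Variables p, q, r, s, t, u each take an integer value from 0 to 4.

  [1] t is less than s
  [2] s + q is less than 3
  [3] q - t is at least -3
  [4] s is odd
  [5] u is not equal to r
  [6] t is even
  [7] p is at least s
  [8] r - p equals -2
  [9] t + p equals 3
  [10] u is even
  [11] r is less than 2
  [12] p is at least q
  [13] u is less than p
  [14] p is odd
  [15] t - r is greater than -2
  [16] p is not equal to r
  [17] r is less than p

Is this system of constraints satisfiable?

Satisfiable

Try p = 3, q = 0, r = 1, s = 1, t = 0, u = 0.
Check constraint 2: s + q = 1; constraint 3: q - t = 0. The remaining constraints are straightforward to verify.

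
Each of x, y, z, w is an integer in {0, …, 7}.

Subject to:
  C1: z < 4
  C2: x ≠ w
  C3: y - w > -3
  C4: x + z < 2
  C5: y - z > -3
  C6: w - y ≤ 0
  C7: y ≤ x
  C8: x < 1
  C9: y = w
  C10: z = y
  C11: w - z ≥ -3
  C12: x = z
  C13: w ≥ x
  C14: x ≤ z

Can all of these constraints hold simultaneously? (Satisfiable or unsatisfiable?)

Unsatisfiable

From constraints 9, 10, and 12, x = z = y = w, so x = w. But constraint 2 says x ≠ w. Contradiction.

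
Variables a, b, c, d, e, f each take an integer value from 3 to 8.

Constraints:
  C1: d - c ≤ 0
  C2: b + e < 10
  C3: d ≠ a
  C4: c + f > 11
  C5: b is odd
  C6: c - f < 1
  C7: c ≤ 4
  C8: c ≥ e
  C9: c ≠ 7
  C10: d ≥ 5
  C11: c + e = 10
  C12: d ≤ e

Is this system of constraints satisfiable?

From constraints 10 and 12: e ≥ d and d ≥ 5, so e ≥ 5. From constraints 7 and 8: e ≤ c and c ≤ 4, so e ≤ 4. But 4 < 5, so no value of e works.

Unsatisfiable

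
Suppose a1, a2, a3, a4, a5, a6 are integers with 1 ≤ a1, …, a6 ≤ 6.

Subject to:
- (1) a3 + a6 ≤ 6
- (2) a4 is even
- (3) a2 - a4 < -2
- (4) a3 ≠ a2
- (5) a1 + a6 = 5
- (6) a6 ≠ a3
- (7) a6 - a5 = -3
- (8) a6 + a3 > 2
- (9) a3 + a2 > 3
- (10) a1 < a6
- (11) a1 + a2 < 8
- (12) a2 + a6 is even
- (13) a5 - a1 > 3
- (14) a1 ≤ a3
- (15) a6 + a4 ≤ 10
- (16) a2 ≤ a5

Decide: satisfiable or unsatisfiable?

Satisfiable

One satisfying assignment is a1 = 2, a2 = 3, a3 = 2, a4 = 6, a5 = 6, a6 = 3.
For the less obvious constraints — constraint 1: a3 + a6 = 5; constraint 3: a2 - a4 = -3 — and the others hold by inspection.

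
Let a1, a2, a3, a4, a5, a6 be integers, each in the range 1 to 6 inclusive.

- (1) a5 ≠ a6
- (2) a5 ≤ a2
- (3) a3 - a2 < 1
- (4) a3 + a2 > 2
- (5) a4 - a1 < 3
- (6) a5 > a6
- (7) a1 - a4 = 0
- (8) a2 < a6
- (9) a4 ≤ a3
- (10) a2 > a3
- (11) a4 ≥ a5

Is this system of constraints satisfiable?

Constraints 6, 8, 9, 10, and 11 give a2 < a6, a6 < a5, a5 ≤ a4, a4 ≤ a3, a3 < a2. Chaining: a2 < a6 < a5 ≤ a4 ≤ a3 < a2, which forces a2 < a2 — impossible.

Unsatisfiable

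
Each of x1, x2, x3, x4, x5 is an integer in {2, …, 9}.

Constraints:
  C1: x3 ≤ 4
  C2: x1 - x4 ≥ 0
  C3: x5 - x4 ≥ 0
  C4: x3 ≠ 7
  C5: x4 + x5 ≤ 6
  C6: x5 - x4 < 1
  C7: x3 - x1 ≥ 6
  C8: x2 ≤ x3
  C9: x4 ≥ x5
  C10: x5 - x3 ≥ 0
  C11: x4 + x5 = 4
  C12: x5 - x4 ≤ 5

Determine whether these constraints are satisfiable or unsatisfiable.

Constraints 2, 7, 10, and 12 give x3 − x1 ≥ 6, x1 − x4 ≥ 0, x4 − x5 ≥ -5, x5 − x3 ≥ 0.
Adding all 4 inequalities: the left sides telescope to 0, and the right sides sum to 6 + 0 + (-5) + 0 = 1. So 0 ≥ 1, which is false.

Unsatisfiable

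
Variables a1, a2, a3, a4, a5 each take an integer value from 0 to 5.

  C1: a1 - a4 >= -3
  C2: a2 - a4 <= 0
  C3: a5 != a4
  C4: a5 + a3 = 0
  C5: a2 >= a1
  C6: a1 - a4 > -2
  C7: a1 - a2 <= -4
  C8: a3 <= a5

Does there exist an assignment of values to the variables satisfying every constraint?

Constraints 1, 2, and 7 give a4 − a2 ≥ 0, a2 − a1 ≥ 4, a1 − a4 ≥ -3.
Adding all 3 inequalities: the left sides telescope to 0, and the right sides sum to 0 + 4 + (-3) = 1. So 0 ≥ 1, which is false.

Unsatisfiable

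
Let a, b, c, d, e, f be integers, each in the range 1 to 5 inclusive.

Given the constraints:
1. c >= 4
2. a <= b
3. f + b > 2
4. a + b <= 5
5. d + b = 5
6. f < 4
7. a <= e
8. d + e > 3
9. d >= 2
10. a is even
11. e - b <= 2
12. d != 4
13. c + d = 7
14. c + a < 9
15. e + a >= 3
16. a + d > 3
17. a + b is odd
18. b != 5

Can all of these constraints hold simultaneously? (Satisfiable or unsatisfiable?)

Satisfiable

The assignment a = 2, b = 3, c = 5, d = 2, e = 4, f = 1 works:
  constraint 3 holds since f + b = 4.
  constraint 4 holds since a + b = 5.
  constraint 5 holds since d + b = 5.
The rest check out directly.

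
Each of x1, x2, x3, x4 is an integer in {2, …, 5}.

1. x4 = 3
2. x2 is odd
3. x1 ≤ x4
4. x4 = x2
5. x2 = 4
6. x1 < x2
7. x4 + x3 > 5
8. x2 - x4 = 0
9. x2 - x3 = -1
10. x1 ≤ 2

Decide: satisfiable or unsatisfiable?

Constraint 1 fixes x4 = 3 and constraint 5 fixes x2 = 4, but constraint 4 requires x4 = x2. Since 3 ≠ 4, contradiction.

Unsatisfiable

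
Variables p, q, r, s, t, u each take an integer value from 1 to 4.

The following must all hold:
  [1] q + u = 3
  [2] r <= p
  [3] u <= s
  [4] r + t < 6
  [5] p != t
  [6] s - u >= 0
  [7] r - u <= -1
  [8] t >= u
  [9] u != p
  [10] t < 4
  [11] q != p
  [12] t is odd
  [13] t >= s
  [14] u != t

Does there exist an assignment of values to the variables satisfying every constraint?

Take p = 4, q = 1, r = 1, s = 3, t = 3, u = 2. Then constraint 1: q + u = 3; constraint 4: r + t = 4, and every other listed constraint is also met.

Satisfiable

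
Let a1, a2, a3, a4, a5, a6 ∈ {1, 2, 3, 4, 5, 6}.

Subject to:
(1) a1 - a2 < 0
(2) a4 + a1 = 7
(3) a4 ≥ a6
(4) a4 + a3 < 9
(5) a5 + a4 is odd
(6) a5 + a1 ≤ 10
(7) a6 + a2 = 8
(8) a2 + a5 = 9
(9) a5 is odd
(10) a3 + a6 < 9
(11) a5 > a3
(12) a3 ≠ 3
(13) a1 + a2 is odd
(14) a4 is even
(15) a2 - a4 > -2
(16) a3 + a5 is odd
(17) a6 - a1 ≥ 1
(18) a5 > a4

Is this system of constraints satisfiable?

Satisfiable

Setting (a1, a2, a3, a4, a5, a6) = (3, 4, 4, 4, 5, 4) satisfies everything: constraint 1: a1 - a2 = -1; constraint 2: a4 + a1 = 7; constraint 4: a4 + a3 = 8, and the others follow.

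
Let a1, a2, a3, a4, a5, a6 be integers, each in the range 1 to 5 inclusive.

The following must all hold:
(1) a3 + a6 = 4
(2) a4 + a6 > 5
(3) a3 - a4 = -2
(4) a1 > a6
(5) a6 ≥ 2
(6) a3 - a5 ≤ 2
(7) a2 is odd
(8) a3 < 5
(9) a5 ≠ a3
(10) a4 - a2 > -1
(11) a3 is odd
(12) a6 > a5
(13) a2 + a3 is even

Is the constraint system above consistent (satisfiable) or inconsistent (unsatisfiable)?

Try a1 = 4, a2 = 3, a3 = 1, a4 = 3, a5 = 2, a6 = 3.
Check constraint 1: a3 + a6 = 4; constraint 2: a4 + a6 = 6. The remaining constraints are straightforward to verify.

Satisfiable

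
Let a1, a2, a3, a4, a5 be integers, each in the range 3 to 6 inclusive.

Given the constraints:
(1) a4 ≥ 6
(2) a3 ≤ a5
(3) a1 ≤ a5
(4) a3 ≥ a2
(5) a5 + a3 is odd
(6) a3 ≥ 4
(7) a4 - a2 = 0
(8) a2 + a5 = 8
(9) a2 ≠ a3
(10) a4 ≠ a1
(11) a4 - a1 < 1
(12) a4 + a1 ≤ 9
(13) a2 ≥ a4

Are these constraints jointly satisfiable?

Unsatisfiable

From constraints 1 and 13: a2 ≥ a4 ≥ 6. From constraints 2 and 6: a5 ≥ a3 ≥ 4. Hence a2 + a5 ≥ 10. But constraint 8 requires a2 + a5 = 8, and 8 < 10. Contradiction.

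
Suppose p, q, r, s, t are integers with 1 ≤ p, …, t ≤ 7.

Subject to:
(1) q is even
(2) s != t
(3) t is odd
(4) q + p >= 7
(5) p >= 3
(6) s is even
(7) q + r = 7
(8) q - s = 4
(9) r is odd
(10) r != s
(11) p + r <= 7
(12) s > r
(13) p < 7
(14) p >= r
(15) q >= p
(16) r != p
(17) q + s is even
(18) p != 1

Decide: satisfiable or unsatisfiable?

Satisfiable

Setting (p, q, r, s, t) = (3, 6, 1, 2, 5) satisfies everything: constraint 4: q + p = 9; constraint 7: q + r = 7, and the others follow.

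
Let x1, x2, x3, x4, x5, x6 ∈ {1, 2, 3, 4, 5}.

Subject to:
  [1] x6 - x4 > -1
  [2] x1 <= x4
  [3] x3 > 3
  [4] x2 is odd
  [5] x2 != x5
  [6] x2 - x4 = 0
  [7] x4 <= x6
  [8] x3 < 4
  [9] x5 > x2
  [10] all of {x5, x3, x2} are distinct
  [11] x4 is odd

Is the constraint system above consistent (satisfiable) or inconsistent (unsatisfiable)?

Unsatisfiable

From constraint 3: x3 ≥ 4. From constraint 8: x3 ≤ 3. But 3 < 4, so no value of x3 works.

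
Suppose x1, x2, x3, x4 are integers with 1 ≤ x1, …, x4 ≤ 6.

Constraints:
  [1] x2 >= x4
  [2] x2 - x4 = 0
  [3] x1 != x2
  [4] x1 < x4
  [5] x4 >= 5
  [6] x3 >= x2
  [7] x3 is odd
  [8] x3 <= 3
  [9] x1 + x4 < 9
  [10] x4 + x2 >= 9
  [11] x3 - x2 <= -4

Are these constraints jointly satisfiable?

From constraints 1 and 5: x2 ≥ x4 and x4 ≥ 5, so x2 ≥ 5. From constraints 6 and 8: x2 ≤ x3 and x3 ≤ 3, so x2 ≤ 3. But 3 < 5, so no value of x2 works.

Unsatisfiable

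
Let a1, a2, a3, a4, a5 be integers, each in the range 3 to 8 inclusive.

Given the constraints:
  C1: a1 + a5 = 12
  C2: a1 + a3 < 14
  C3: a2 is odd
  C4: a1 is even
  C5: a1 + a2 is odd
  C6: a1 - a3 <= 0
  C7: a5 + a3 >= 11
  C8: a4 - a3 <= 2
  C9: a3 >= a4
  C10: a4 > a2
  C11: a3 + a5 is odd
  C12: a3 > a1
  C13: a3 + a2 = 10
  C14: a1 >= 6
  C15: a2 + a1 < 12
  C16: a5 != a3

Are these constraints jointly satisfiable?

Satisfiable

One satisfying assignment is a1 = 6, a2 = 3, a3 = 7, a4 = 6, a5 = 6.
For the less obvious constraints — constraint 1: a1 + a5 = 12; constraint 2: a1 + a3 = 13 — and the others hold by inspection.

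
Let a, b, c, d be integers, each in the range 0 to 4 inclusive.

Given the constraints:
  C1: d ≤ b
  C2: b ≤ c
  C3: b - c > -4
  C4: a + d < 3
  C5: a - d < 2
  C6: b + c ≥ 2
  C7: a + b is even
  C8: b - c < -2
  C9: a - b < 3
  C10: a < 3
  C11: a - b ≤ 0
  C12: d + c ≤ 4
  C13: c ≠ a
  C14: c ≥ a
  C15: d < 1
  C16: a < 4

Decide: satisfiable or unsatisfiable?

Satisfiable

Try a = 0, b = 0, c = 3, d = 0.
Check constraint 3: b - c = -3; constraint 4: a + d = 0; constraint 5: a - d = 0. The remaining constraints are straightforward to verify.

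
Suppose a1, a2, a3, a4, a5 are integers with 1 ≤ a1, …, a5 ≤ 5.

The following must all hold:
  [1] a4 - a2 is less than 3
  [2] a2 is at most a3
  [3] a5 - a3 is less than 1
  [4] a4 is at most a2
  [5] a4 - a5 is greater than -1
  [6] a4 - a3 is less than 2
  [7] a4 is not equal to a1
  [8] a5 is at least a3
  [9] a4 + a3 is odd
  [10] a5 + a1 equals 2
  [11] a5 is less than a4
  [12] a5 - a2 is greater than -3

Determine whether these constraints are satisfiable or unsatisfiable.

Unsatisfiable

Constraints 2, 4, 8, and 11 give a2 ≤ a3, a3 ≤ a5, a5 < a4, a4 ≤ a2. Chaining: a2 ≤ a3 ≤ a5 < a4 ≤ a2, which forces a2 < a2 — impossible.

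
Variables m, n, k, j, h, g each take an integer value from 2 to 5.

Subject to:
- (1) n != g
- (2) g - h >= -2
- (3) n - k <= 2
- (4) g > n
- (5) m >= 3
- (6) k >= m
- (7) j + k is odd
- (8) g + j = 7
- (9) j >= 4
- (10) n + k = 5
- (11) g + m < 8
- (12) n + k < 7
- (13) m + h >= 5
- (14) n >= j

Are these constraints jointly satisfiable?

Unsatisfiable

From constraints 9 and 14: n ≥ j ≥ 4. From constraints 5 and 6: k ≥ m ≥ 3. Hence n + k ≥ 7. But constraint 10 requires n + k = 5, and 5 < 7. Contradiction.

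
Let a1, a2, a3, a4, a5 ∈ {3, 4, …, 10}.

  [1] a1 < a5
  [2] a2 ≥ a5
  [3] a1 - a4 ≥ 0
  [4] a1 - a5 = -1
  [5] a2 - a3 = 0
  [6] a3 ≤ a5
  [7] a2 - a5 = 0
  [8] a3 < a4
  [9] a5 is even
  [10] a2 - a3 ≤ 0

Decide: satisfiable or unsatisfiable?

Constraints 1, 2, 3, 8, and 10 give a2 ≤ a3, a3 < a4, a4 ≤ a1, a1 < a5, a5 ≤ a2. Chaining: a2 ≤ a3 < a4 ≤ a1 < a5 ≤ a2, which forces a2 < a2 — impossible.

Unsatisfiable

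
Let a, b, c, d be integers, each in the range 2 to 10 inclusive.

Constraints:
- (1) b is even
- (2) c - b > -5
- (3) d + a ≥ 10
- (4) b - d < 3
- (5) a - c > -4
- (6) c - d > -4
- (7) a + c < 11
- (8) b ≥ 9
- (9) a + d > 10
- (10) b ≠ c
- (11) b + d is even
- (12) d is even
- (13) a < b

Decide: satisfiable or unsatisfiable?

Satisfiable

One satisfying assignment is a = 3, b = 10, c = 6, d = 8.
For the less obvious constraints — constraint 2: c - b = -4; constraint 3: d + a = 11 — and the others hold by inspection.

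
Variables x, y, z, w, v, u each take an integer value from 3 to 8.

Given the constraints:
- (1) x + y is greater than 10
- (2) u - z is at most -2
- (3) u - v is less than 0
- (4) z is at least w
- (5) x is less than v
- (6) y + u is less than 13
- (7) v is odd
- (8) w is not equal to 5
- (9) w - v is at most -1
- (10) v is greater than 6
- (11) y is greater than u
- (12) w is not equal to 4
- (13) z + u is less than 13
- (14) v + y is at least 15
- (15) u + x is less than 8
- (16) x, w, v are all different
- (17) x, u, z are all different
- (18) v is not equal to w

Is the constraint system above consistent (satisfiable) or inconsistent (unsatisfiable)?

Satisfiable

Setting (x, y, z, w, v, u) = (3, 8, 7, 6, 7, 4) satisfies everything: constraint 1: x + y = 11; constraint 2: u - z = -3, and the others follow.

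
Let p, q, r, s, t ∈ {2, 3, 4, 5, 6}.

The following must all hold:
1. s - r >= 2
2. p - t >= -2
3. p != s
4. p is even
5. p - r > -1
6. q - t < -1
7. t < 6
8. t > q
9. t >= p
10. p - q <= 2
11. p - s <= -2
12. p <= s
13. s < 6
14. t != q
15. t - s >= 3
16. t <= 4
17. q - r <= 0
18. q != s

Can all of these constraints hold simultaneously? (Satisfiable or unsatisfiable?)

Unsatisfiable

Constraints 1, 2, 10, 15, and 17 give q − p ≥ -2, p − t ≥ -2, t − s ≥ 3, s − r ≥ 2, r − q ≥ 0.
Adding all 5 inequalities: the left sides telescope to 0, and the right sides sum to (-2) + (-2) + 3 + 2 + 0 = 1. So 0 ≥ 1, which is false.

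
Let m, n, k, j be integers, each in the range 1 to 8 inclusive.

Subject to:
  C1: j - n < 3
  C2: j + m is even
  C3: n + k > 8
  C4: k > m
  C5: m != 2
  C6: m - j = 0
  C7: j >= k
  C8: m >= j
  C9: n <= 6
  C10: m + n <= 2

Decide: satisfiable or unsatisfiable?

Constraints 4, 7, and 8 give k ≤ j, j ≤ m, m < k. Chaining: k ≤ j ≤ m < k, which forces k < k — impossible.

Unsatisfiable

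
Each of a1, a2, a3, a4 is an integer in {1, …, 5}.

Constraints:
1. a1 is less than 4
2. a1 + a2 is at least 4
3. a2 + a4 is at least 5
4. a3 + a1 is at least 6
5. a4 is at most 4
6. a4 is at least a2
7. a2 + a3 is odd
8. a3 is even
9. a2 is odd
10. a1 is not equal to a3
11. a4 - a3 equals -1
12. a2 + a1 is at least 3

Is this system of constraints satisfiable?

Satisfiable

Try a1 = 3, a2 = 3, a3 = 4, a4 = 3.
Check constraint 2: a1 + a2 = 6; constraint 3: a2 + a4 = 6; constraint 4: a3 + a1 = 7. The remaining constraints are straightforward to verify.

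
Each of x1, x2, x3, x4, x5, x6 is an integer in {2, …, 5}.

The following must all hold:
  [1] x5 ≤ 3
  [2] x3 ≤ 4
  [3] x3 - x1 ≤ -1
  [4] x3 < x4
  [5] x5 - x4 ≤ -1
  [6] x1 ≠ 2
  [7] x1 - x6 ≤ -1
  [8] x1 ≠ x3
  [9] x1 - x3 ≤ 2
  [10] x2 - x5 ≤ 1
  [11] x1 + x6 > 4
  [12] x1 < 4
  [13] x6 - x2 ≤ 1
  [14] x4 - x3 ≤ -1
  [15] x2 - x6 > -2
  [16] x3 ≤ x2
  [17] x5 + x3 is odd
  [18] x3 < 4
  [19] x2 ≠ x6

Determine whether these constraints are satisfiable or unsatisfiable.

Constraints 3, 5, 7, 10, 13, and 14 give x1 − x3 ≥ 1, x3 − x4 ≥ 1, x4 − x5 ≥ 1, x5 − x2 ≥ -1, x2 − x6 ≥ -1, x6 − x1 ≥ 1.
Adding all 6 inequalities: the left sides telescope to 0, and the right sides sum to 1 + 1 + 1 + (-1) + (-1) + 1 = 2. So 0 ≥ 2, which is false.

Unsatisfiable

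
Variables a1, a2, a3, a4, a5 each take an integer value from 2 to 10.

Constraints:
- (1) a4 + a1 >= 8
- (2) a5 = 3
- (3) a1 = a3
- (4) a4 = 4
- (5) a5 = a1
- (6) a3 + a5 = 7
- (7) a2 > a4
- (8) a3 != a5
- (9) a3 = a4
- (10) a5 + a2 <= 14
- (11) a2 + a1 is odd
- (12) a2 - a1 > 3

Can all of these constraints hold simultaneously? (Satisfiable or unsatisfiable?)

Unsatisfiable

Constraint 2 fixes a5 = 3 and constraint 4 fixes a4 = 4. Constraints 3, 5, and 9 give a5 = a1 = a3 = a4, so a5 = a4. But 3 ≠ 4 — contradiction.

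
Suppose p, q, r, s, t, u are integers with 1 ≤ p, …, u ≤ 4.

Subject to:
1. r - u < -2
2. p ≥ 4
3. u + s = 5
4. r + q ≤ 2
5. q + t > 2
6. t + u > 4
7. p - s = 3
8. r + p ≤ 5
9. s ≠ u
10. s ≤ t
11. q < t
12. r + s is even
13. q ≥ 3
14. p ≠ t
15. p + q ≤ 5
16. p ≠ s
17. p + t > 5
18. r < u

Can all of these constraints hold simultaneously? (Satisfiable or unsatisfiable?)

From constraint 2: p ≥ 4. From constraint 13: q ≥ 3. Hence p + q ≥ 7. But constraint 15 requires p + q ≤ 5, and 5 < 7. Contradiction.

Unsatisfiable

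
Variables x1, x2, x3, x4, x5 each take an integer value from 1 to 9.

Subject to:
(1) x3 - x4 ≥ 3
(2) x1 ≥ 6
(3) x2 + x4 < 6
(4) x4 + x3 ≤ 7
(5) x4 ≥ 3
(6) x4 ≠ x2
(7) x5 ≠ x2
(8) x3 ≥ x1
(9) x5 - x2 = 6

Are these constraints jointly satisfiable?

Unsatisfiable

From constraint 5: x4 ≥ 3. From constraints 2 and 8: x3 ≥ x1 ≥ 6. Hence x4 + x3 ≥ 9. But constraint 4 requires x4 + x3 ≤ 7, and 7 < 9. Contradiction.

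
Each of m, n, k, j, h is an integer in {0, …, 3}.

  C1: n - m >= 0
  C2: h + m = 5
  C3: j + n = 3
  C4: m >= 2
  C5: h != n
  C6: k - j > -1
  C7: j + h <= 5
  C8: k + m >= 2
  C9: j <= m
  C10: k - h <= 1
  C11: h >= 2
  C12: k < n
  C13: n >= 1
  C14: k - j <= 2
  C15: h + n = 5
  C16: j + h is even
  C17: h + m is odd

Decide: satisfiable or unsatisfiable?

Try m = 2, n = 2, k = 1, j = 1, h = 3.
Check constraint 1: n - m = 0; constraint 2: h + m = 5; constraint 3: j + n = 3. The remaining constraints are straightforward to verify.

Satisfiable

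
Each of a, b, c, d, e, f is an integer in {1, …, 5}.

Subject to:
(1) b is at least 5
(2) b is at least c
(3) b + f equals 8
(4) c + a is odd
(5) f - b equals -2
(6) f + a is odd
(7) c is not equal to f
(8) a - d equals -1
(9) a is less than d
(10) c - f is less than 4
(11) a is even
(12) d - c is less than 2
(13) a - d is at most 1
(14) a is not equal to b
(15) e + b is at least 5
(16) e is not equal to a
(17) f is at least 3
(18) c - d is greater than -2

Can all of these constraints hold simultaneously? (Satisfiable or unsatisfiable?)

Satisfiable

Try a = 4, b = 5, c = 5, d = 5, e = 1, f = 3.
Check constraint 3: b + f = 8; constraint 5: f - b = -2; constraint 8: a - d = -1. The remaining constraints are straightforward to verify.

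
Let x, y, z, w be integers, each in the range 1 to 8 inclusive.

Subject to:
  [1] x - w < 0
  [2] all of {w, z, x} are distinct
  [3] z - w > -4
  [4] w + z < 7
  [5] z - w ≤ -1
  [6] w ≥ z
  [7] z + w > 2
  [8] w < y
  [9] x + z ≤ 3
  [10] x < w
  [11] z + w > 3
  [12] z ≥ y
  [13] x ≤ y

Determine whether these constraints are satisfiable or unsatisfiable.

Unsatisfiable

Constraints 5, 8, and 12 give z < w, w < y, y ≤ z. Chaining: z < w < y ≤ z, which forces z < z — impossible.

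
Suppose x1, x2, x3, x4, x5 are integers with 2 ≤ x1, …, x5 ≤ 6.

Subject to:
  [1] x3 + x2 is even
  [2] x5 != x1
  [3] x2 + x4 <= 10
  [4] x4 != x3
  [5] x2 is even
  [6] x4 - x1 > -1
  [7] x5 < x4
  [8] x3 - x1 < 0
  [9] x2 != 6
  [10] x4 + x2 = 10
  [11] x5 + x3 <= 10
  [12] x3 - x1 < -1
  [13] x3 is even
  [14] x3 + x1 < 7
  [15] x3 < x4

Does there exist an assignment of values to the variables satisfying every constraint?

Try x1 = 4, x2 = 4, x3 = 2, x4 = 6, x5 = 5.
Check constraint 3: x2 + x4 = 10; constraint 6: x4 - x1 = 2. The remaining constraints are straightforward to verify.

Satisfiable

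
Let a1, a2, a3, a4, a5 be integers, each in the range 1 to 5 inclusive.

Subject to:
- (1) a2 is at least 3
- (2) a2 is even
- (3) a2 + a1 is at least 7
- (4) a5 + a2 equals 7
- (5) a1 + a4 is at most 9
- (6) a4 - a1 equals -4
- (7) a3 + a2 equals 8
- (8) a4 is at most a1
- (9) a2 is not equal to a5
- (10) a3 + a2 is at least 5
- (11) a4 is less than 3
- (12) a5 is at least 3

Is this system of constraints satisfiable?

Satisfiable

Try a1 = 5, a2 = 4, a3 = 4, a4 = 1, a5 = 3.
Check constraint 3: a2 + a1 = 9; constraint 4: a5 + a2 = 7. The remaining constraints are straightforward to verify.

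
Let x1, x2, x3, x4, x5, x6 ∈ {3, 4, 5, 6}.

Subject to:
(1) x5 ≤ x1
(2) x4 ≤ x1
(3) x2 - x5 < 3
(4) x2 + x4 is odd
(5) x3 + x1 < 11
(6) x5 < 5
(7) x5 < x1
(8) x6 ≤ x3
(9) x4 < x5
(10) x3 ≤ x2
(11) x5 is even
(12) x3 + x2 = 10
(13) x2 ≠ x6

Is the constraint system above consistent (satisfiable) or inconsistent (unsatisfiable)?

Take x1 = 5, x2 = 6, x3 = 4, x4 = 3, x5 = 4, x6 = 4. Then constraint 3: x2 - x5 = 2; constraint 5: x3 + x1 = 9; constraint 12: x3 + x2 = 10, and every other listed constraint is also met.

Satisfiable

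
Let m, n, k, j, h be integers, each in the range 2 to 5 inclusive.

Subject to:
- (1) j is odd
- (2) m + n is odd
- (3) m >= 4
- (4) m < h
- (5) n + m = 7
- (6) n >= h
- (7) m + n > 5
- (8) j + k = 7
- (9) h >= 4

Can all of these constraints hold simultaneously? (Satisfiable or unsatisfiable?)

From constraints 6 and 9: n ≥ h ≥ 4. From constraint 3: m ≥ 4. Hence n + m ≥ 8. But constraint 5 requires n + m = 7, and 7 < 8. Contradiction.

Unsatisfiable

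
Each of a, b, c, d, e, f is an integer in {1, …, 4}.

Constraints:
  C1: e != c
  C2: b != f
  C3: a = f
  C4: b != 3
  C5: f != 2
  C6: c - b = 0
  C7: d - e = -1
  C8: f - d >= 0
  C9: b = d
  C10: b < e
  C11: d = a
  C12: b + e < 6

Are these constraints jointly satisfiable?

Unsatisfiable

From constraints 3, 9, and 11, b = d = a = f, so b = f. But constraint 2 says b ≠ f. Contradiction.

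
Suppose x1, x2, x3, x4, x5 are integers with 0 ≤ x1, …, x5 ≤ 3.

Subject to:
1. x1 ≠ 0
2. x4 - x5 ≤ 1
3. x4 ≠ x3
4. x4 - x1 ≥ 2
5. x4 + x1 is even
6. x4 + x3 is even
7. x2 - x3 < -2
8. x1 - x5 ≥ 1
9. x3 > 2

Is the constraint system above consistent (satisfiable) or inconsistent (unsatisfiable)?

Constraints 2, 4, and 8 give x4 − x1 ≥ 2, x1 − x5 ≥ 1, x5 − x4 ≥ -1.
Adding all 3 inequalities: the left sides telescope to 0, and the right sides sum to 2 + 1 + (-1) = 2. So 0 ≥ 2, which is false.

Unsatisfiable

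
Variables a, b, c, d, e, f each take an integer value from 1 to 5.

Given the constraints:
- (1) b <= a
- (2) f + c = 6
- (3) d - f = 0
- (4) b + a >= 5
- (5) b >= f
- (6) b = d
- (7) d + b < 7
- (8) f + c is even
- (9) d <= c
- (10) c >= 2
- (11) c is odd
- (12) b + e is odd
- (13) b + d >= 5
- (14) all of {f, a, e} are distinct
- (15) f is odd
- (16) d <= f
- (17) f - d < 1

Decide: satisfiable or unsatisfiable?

Satisfiable

Try a = 5, b = 3, c = 3, d = 3, e = 2, f = 3.
Check constraint 2: f + c = 6; constraint 3: d - f = 0; constraint 4: b + a = 8. The remaining constraints are straightforward to verify.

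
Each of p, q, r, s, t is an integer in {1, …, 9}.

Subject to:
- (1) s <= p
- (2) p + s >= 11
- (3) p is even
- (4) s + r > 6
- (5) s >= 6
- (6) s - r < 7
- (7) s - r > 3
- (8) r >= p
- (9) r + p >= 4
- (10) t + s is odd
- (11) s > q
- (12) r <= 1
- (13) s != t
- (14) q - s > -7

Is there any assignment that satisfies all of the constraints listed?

From constraints 1 and 5: p ≥ s and s ≥ 6, so p ≥ 6. From constraints 8 and 12: p ≤ r and r ≤ 1, so p ≤ 1. But 1 < 6, so no value of p works.

Unsatisfiable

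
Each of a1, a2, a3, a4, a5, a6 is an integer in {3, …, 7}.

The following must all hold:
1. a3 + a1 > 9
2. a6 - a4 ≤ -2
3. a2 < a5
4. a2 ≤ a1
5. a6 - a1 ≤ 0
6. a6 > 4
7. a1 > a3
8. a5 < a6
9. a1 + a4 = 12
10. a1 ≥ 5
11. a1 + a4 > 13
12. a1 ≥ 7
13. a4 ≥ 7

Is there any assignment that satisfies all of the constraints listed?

From constraint 12: a1 ≥ 7. From constraint 13: a4 ≥ 7. Hence a1 + a4 ≥ 14. But constraint 9 requires a1 + a4 = 12, and 12 < 14. Contradiction.

Unsatisfiable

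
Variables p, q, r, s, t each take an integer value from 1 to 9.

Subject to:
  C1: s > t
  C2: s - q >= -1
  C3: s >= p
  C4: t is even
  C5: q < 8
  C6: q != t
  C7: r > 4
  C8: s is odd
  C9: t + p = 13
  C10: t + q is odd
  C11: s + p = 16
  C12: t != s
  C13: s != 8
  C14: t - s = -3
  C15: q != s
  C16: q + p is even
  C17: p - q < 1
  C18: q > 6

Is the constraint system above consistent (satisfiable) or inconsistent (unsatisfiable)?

Satisfiable

The assignment p = 7, q = 7, r = 6, s = 9, t = 6 works:
  constraint 2 holds since s - q = 2.
  constraint 9 holds since t + p = 13.
The rest check out directly.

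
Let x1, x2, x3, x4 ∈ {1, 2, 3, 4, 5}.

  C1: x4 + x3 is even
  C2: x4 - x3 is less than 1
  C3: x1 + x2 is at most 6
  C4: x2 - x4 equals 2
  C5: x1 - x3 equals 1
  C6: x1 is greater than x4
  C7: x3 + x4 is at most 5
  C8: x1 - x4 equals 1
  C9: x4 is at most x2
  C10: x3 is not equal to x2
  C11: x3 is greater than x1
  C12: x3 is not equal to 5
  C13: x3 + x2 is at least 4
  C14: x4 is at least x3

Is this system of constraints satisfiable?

Constraints 6, 11, and 14 give x4 < x1, x1 < x3, x3 ≤ x4. Chaining: x4 < x1 < x3 ≤ x4, which forces x4 < x4 — impossible.

Unsatisfiable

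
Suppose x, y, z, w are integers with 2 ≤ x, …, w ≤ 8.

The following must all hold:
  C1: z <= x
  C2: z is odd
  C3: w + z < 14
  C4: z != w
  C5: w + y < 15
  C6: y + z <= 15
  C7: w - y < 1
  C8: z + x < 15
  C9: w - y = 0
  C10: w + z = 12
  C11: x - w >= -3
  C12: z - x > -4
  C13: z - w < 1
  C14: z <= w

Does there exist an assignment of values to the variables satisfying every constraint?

The assignment x = 7, y = 7, z = 5, w = 7 works:
  constraint 3 holds since w + z = 12.
  constraint 5 holds since w + y = 14.
The rest check out directly.

Satisfiable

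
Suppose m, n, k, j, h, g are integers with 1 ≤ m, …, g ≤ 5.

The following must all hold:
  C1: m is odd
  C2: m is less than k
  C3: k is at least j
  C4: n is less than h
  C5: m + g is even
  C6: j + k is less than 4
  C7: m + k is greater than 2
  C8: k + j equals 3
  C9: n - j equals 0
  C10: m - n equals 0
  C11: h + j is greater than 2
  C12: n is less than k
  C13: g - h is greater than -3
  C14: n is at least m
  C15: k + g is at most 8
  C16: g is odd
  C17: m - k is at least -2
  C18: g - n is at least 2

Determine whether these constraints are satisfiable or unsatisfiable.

Satisfiable

Setting (m, n, k, j, h, g) = (1, 1, 2, 1, 4, 3) satisfies everything: constraint 6: j + k = 3; constraint 7: m + k = 3; constraint 8: k + j = 3, and the others follow.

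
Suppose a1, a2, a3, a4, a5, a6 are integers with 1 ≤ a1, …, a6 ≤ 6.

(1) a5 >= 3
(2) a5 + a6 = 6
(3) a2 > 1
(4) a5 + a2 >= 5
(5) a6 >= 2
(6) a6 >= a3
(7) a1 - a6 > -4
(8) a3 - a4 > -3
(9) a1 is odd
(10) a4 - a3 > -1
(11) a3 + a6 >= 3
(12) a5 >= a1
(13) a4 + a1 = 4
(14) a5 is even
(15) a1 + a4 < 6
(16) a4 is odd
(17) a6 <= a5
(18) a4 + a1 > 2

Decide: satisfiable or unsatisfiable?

The assignment a1 = 1, a2 = 4, a3 = 2, a4 = 3, a5 = 4, a6 = 2 works:
  constraint 2 holds since a5 + a6 = 6.
  constraint 4 holds since a5 + a2 = 8.
The rest check out directly.

Satisfiable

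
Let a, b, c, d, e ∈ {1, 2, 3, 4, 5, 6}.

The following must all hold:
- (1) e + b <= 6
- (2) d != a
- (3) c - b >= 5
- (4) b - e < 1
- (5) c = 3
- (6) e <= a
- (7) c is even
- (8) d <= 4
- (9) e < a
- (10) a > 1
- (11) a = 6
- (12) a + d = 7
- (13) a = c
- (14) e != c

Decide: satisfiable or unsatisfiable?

Unsatisfiable

Constraint 11 fixes a = 6 and constraint 5 fixes c = 3, but constraint 13 requires a = c. Since 6 ≠ 3, contradiction.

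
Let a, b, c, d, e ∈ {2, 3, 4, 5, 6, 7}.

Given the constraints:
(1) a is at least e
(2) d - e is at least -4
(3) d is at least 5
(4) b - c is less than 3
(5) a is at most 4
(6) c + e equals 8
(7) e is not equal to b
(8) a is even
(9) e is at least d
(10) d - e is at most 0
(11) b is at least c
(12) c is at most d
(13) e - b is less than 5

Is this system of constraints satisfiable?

Unsatisfiable

From constraints 3 and 9: e ≥ d and d ≥ 5, so e ≥ 5. From constraints 1 and 5: e ≤ a and a ≤ 4, so e ≤ 4. But 4 < 5, so no value of e works.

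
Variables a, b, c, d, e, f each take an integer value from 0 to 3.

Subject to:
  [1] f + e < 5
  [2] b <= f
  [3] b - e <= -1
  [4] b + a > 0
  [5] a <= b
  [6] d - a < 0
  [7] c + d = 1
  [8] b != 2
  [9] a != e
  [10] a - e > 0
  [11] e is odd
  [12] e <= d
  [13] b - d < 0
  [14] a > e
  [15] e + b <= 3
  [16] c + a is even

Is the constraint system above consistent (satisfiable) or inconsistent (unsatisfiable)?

Unsatisfiable

Constraints 3, 5, and 14 give a ≤ b, b < e, e < a. Chaining: a ≤ b < e < a, which forces a < a — impossible.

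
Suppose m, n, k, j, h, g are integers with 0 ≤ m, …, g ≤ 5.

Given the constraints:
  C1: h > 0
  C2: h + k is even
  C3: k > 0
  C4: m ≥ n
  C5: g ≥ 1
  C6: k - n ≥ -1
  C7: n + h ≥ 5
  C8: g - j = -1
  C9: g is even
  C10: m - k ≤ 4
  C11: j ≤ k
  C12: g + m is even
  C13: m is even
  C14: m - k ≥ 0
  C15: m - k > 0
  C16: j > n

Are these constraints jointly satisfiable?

Satisfiable

Setting (m, n, k, j, h, g) = (4, 1, 3, 3, 5, 2) satisfies everything: constraint 6: k - n = 2; constraint 7: n + h = 6, and the others follow.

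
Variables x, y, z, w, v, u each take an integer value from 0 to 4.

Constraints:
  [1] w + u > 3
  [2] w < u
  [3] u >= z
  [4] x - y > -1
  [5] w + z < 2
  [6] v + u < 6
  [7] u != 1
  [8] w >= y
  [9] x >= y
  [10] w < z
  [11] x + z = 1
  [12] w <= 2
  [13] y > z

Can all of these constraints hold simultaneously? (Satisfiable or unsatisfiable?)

Constraints 8, 10, and 13 give w < z, z < y, y ≤ w. Chaining: w < z < y ≤ w, which forces w < w — impossible.

Unsatisfiable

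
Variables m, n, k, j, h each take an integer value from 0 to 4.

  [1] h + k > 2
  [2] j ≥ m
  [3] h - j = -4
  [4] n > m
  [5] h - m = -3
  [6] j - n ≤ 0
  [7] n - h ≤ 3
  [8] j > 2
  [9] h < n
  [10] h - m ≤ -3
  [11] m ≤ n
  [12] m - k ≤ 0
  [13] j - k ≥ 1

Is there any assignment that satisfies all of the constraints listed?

Constraints 6, 7, 10, 12, and 13 give h − n ≥ -3, n − j ≥ 0, j − k ≥ 1, k − m ≥ 0, m − h ≥ 3.
Adding all 5 inequalities: the left sides telescope to 0, and the right sides sum to (-3) + 0 + 1 + 0 + 3 = 1. So 0 ≥ 1, which is false.

Unsatisfiable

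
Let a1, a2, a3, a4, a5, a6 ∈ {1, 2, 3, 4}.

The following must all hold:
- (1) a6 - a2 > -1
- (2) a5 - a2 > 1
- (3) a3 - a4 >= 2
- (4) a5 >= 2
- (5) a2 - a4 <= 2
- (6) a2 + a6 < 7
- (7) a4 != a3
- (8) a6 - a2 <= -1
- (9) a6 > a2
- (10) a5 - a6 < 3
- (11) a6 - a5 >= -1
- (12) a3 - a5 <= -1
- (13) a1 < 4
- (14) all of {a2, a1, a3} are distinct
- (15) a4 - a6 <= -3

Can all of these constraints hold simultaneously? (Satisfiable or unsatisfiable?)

Constraints 3, 5, 8, 11, and 12 give a5 − a3 ≥ 1, a3 − a4 ≥ 2, a4 − a2 ≥ -2, a2 − a6 ≥ 1, a6 − a5 ≥ -1.
Adding all 5 inequalities: the left sides telescope to 0, and the right sides sum to 1 + 2 + (-2) + 1 + (-1) = 1. So 0 ≥ 1, which is false.

Unsatisfiable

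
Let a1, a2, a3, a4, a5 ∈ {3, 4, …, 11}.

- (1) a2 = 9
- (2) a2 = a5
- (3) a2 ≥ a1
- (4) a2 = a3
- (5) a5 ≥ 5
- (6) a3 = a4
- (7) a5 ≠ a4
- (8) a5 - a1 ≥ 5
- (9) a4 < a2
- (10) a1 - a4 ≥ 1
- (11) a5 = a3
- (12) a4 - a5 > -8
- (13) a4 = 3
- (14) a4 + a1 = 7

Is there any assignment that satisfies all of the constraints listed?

Unsatisfiable

Constraint 1 fixes a2 = 9 and constraint 13 fixes a4 = 3. Constraints 2, 6, and 11 give a2 = a5 = a3 = a4, so a2 = a4. But 9 ≠ 3 — contradiction.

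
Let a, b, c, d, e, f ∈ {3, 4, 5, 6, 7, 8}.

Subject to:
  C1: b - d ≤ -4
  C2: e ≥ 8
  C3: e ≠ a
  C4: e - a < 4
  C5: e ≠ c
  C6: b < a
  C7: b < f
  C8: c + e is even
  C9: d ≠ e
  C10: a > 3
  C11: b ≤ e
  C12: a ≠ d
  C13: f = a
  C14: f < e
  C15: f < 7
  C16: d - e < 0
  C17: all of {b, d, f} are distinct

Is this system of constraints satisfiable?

Satisfiable

Setting (a, b, c, d, e, f) = (6, 3, 4, 7, 8, 6) satisfies everything: constraint 1: b - d = -4; constraint 4: e - a = 2, and the others follow.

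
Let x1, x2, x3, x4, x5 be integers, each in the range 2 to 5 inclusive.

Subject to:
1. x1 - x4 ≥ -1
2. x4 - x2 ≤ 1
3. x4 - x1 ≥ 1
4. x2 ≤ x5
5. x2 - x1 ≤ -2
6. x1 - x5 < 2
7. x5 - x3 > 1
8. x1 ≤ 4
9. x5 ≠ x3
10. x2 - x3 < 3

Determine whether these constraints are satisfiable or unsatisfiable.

Constraints 2, 3, and 5 give x1 − x2 ≥ 2, x2 − x4 ≥ -1, x4 − x1 ≥ 1.
Adding all 3 inequalities: the left sides telescope to 0, and the right sides sum to 2 + (-1) + 1 = 2. So 0 ≥ 2, which is false.

Unsatisfiable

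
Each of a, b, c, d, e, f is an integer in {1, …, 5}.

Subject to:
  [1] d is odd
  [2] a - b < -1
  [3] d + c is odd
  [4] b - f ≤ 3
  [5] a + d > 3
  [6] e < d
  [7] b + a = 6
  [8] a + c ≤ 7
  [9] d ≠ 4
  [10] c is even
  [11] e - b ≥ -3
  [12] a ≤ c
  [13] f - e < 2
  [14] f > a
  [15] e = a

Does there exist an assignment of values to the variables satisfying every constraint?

One satisfying assignment is a = 2, b = 4, c = 2, d = 3, e = 2, f = 3.
For the less obvious constraints — constraint 2: a - b = -2; constraint 4: b - f = 1 — and the others hold by inspection.

Satisfiable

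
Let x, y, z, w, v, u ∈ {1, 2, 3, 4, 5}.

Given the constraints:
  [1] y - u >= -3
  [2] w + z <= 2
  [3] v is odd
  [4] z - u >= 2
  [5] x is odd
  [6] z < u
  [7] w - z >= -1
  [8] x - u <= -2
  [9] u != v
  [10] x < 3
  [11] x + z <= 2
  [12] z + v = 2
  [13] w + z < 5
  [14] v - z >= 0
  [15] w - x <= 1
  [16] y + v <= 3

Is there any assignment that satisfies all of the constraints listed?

Unsatisfiable

Constraints 4, 7, 8, and 15 give z − u ≥ 2, u − x ≥ 2, x − w ≥ -1, w − z ≥ -1.
Adding all 4 inequalities: the left sides telescope to 0, and the right sides sum to 2 + 2 + (-1) + (-1) = 2. So 0 ≥ 2, which is false.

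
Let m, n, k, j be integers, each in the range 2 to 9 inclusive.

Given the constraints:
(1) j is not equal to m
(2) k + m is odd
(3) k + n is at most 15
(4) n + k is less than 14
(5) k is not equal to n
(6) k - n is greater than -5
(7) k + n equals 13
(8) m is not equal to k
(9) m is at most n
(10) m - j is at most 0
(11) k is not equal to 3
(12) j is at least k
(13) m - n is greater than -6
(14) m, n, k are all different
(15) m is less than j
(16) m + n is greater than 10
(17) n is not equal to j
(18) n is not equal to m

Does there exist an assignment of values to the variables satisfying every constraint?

The assignment m = 4, n = 8, k = 5, j = 5 works:
  constraint 3 holds since k + n = 13.
  constraint 4 holds since n + k = 13.
  constraint 6 holds since k - n = -3.
The rest check out directly.

Satisfiable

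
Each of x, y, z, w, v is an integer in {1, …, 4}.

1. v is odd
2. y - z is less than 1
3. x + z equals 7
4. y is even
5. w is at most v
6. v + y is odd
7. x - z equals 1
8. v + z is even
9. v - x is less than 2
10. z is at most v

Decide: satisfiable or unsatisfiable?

Satisfiable

One satisfying assignment is x = 4, y = 2, z = 3, w = 1, v = 3.
For the less obvious constraints — constraint 2: y - z = -1; constraint 3: x + z = 7 — and the others hold by inspection.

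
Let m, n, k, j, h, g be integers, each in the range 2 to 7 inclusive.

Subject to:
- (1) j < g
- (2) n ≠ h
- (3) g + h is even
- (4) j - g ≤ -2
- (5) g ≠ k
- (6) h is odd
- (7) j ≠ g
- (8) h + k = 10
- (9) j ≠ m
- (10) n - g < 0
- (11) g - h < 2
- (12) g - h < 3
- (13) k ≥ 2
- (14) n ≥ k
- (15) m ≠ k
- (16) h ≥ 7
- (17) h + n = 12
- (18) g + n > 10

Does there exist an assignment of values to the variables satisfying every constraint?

Satisfiable

Take m = 2, n = 5, k = 3, j = 3, h = 7, g = 7. Then constraint 4: j - g = -4; constraint 8: h + k = 10; constraint 10: n - g = -2, and every other listed constraint is also met.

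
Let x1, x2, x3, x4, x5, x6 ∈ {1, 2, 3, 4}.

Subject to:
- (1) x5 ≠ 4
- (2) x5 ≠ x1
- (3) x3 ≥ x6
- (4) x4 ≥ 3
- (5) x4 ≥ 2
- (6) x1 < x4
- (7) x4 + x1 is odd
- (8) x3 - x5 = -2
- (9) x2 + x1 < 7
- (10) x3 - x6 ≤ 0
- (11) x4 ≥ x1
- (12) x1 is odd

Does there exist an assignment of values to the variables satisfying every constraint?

Take x1 = 1, x2 = 3, x3 = 1, x4 = 4, x5 = 3, x6 = 1. Then constraint 8: x3 - x5 = -2; constraint 9: x2 + x1 = 4, and every other listed constraint is also met.

Satisfiable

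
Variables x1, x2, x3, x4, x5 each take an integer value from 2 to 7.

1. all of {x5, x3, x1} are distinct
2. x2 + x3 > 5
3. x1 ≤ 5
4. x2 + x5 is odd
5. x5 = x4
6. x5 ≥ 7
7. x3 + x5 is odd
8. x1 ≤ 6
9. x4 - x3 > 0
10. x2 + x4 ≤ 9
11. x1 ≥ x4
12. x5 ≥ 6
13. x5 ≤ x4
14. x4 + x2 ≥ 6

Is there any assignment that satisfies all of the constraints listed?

From constraints 6 and 13: x4 ≥ x5 and x5 ≥ 7, so x4 ≥ 7. From constraints 8 and 11: x4 ≤ x1 and x1 ≤ 6, so x4 ≤ 6. But 6 < 7, so no value of x4 works.

Unsatisfiable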